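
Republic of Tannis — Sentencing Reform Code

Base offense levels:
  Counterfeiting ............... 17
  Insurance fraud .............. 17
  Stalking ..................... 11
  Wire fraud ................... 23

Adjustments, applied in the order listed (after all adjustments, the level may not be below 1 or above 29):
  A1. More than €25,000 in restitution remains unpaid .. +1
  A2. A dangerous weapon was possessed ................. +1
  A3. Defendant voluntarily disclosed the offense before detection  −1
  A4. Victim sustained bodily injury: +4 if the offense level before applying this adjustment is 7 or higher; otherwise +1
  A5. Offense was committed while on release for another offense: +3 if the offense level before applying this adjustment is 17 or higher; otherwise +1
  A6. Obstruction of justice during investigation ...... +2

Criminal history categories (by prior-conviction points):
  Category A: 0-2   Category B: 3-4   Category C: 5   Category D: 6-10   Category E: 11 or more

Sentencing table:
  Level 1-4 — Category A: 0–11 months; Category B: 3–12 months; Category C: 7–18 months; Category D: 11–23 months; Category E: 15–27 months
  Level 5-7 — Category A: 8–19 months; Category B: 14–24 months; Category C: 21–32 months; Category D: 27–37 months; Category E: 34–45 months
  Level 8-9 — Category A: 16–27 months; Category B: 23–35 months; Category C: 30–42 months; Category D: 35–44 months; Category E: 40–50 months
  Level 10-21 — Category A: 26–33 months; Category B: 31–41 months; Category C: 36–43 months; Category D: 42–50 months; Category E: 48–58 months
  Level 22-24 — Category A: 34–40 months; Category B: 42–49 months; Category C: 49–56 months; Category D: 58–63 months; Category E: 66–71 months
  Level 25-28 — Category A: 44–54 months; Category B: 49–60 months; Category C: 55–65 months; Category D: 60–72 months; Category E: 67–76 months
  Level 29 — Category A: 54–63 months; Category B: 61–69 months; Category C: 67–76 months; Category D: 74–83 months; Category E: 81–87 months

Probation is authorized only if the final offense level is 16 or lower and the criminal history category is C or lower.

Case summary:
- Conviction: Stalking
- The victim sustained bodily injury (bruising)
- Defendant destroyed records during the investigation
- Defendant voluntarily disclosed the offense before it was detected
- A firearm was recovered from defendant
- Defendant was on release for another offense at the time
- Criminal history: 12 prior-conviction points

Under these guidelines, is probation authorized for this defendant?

Base offense level for stalking: 11.
A2 applies: 11 + 1 = 12.
A3 applies: 12 − 1 = 11.
A4 applies (level before this adjustment is 11 ≥ 7, so +4): 11 + 4 = 15.
A5 applies (level before this adjustment is 15 < 17, so +1): 15 + 1 = 16.
A6 applies: 16 + 2 = 18.
Final offense level: 18.
Criminal history: 12 prior points → Category E (11+).
Level 18 falls in the 10-21 band.
Grid: Level 10-21 × Category E = 48-58 months.
Probation check: level 18 > 16 and category E > C → not eligible.

No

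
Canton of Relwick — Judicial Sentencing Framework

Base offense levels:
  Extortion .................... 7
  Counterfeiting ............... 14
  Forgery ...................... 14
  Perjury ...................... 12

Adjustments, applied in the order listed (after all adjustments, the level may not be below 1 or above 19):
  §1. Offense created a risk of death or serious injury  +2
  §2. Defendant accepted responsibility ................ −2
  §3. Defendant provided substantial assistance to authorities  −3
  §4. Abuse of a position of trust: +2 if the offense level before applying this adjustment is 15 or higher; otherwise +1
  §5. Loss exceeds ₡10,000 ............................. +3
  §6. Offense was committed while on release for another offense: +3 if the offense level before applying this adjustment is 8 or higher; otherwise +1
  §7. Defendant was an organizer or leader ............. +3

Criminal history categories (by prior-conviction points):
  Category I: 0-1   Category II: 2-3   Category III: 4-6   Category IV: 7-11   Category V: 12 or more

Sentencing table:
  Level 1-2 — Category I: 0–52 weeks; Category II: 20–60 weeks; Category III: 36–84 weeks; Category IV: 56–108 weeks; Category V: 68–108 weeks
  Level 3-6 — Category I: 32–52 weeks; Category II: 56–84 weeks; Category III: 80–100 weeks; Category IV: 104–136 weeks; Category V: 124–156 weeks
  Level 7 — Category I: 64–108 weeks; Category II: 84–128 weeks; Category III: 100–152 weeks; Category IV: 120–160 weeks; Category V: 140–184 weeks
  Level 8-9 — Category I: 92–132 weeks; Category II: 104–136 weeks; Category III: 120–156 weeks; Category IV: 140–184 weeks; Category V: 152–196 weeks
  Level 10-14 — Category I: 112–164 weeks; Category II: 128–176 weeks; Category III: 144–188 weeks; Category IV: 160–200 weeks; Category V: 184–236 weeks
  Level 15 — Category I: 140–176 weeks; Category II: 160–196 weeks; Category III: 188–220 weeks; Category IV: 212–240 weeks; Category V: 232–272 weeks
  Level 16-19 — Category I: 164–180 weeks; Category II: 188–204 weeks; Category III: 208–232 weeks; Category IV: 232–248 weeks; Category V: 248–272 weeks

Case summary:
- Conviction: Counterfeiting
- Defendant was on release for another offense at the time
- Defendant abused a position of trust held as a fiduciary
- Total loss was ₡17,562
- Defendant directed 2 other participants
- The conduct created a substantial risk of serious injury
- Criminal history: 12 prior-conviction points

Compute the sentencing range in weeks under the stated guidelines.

Base offense level for counterfeiting: 14.
§1 applies: 14 + 2 = 16.
§2 does not apply.
§3 does not apply.
§4 applies (level before this adjustment is 16 ≥ 15, so +2): 16 + 2 = 18.
§5 applies: 18 + 3 = 21.
§6 applies (level before this adjustment is 21 ≥ 8, so +3): 21 + 3 = 24.
§7 applies: 24 + 3 = 27.
Level 27 exceeds the maximum of 19; capped at 19.
Final offense level: 19.
Criminal history: 12 prior points → Category V (12+).
Level 19 falls in the 16-19 band.
Grid: Level 16-19 × Category V = 248-272 weeks.

248-272 weeks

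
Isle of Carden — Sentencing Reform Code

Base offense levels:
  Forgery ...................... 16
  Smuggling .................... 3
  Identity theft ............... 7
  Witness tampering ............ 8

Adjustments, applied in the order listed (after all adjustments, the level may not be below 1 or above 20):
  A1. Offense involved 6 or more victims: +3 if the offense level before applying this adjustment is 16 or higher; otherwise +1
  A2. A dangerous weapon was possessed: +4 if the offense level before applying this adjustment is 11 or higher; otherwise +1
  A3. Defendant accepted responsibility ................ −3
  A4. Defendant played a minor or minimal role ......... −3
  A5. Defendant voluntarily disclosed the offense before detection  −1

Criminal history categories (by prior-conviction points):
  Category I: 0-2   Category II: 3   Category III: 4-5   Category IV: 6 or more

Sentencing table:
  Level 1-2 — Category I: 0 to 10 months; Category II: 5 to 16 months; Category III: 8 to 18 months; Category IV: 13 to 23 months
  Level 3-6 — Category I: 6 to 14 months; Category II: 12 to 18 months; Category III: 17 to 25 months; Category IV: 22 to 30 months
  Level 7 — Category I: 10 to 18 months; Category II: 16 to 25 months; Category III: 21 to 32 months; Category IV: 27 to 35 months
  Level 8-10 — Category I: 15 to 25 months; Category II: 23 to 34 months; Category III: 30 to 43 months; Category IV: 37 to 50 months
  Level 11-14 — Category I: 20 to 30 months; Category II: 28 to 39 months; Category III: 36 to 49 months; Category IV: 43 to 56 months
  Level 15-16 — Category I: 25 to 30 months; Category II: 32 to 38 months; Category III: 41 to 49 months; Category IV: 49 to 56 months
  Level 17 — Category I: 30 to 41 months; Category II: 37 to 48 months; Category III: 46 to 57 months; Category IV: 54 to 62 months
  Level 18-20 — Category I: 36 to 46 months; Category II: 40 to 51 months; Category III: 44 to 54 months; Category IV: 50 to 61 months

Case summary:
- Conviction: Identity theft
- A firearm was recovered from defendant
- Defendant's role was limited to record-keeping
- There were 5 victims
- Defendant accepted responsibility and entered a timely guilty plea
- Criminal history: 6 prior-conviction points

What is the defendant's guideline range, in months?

13-23 months

Base offense level for identity theft: 7.
A2 applies (level before this adjustment is 7 < 11, so +1): 7 + 1 = 8.
A3 applies: 8 − 3 = 5.
A4 applies: 5 − 3 = 2.
Final offense level: 2.
Criminal history: 6 prior points → Category IV (6+).
Level 2 falls in the 1-2 band.
Grid: Level 1-2 × Category IV = 13-23 months.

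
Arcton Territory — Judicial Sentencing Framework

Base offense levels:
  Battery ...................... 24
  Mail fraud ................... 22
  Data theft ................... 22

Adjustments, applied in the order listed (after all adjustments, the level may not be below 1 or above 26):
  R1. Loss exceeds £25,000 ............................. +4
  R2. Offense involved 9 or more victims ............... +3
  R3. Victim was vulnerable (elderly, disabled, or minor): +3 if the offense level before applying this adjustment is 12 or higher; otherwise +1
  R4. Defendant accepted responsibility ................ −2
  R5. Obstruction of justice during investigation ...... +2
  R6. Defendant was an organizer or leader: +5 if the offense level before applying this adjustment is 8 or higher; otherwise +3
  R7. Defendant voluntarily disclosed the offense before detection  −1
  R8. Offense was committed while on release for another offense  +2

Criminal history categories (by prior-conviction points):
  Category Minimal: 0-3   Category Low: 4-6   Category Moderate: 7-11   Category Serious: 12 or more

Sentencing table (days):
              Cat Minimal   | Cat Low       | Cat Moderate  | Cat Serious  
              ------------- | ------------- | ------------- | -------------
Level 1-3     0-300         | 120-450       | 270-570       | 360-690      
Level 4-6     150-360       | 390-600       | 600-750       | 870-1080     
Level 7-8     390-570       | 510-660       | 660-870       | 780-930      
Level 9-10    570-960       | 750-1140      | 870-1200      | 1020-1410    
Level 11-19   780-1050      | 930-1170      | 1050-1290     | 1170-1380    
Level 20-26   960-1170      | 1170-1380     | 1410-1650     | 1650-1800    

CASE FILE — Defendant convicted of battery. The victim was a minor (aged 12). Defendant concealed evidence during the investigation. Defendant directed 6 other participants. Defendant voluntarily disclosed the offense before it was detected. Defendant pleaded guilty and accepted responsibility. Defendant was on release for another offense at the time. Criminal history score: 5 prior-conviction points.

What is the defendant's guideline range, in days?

Base offense level for battery: 24.
R1 does not apply.
R2 does not apply.
R3 applies (level before this adjustment is 24 ≥ 12, so +3): 24 + 3 = 27.
R4 applies: 27 − 2 = 25.
R5 applies: 25 + 2 = 27.
R6 applies (level before this adjustment is 27 ≥ 8, so +5): 27 + 5 = 32.
R7 applies: 32 − 1 = 31.
R8 applies: 31 + 2 = 33.
Level 33 exceeds the maximum of 26; capped at 26.
Final offense level: 26.
Criminal history: 5 prior points → Category Low (4-6).
Level 26 falls in the 20-26 band.
Grid: Level 20-26 × Category Low = 1170-1380 days.

1170-1380 days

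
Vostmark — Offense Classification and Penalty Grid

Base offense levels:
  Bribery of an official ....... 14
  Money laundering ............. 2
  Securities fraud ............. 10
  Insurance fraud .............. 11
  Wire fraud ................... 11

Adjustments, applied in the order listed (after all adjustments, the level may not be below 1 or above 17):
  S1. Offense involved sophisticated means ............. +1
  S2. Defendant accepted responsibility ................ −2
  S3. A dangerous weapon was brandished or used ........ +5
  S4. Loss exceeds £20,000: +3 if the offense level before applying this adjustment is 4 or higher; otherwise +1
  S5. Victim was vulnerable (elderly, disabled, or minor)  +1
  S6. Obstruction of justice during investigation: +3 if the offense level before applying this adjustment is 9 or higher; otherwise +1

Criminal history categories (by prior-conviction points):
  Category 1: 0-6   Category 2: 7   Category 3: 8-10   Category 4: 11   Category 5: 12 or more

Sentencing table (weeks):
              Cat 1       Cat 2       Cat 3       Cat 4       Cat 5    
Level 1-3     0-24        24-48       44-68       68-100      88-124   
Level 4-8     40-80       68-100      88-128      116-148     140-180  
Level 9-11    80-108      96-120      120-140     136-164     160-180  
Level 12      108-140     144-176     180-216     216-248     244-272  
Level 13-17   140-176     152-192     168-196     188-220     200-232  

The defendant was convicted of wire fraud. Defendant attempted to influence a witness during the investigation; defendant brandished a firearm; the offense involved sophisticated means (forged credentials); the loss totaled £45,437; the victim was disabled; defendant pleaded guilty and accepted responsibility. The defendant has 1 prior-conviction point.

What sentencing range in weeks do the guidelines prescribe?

140-176 weeks

Base offense level for wire fraud: 11.
S1 applies: 11 + 1 = 12.
S2 applies: 12 − 2 = 10.
S3 applies: 10 + 5 = 15.
S4 applies (level before this adjustment is 15 ≥ 4, so +3): 15 + 3 = 18.
S5 applies: 18 + 1 = 19.
S6 applies (level before this adjustment is 19 ≥ 9, so +3): 19 + 3 = 22.
Level 22 exceeds the maximum of 17; capped at 17.
Final offense level: 17.
Criminal history: 1 prior point → Category 1 (0-6).
Level 17 falls in the 13-17 band.
Grid: Level 13-17 × Category 1 = 140-176 weeks.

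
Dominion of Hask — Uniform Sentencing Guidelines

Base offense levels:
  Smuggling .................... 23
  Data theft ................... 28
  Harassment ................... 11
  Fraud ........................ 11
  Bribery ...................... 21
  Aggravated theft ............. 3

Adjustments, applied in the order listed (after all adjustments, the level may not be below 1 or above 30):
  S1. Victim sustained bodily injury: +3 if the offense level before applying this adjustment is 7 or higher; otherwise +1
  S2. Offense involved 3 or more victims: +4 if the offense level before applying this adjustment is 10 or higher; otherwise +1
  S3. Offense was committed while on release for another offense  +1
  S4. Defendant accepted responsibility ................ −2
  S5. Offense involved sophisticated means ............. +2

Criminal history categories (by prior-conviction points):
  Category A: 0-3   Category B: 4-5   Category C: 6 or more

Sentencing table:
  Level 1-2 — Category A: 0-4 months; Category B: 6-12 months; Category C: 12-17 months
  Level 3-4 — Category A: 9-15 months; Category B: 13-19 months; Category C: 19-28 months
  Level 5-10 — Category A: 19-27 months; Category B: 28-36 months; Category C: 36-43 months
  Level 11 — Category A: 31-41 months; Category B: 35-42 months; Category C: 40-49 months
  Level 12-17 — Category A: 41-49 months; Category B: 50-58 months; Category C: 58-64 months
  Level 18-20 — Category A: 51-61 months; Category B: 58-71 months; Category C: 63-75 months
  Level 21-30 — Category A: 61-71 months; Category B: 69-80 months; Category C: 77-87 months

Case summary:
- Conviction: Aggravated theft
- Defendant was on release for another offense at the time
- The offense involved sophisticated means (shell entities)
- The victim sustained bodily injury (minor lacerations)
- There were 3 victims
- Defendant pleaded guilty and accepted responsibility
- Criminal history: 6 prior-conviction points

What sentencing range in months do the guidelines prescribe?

Base offense level for aggravated theft: 3.
S1 applies (level before this adjustment is 3 < 7, so +1): 3 + 1 = 4.
S2 applies (level before this adjustment is 4 < 10, so +1): 4 + 1 = 5.
S3 applies: 5 + 1 = 6.
S4 applies: 6 − 2 = 4.
S5 applies: 4 + 2 = 6.
Final offense level: 6.
Criminal history: 6 prior points → Category C (6+).
Level 6 falls in the 5-10 band.
Grid: Level 5-10 × Category C = 36-43 months.

36-43 months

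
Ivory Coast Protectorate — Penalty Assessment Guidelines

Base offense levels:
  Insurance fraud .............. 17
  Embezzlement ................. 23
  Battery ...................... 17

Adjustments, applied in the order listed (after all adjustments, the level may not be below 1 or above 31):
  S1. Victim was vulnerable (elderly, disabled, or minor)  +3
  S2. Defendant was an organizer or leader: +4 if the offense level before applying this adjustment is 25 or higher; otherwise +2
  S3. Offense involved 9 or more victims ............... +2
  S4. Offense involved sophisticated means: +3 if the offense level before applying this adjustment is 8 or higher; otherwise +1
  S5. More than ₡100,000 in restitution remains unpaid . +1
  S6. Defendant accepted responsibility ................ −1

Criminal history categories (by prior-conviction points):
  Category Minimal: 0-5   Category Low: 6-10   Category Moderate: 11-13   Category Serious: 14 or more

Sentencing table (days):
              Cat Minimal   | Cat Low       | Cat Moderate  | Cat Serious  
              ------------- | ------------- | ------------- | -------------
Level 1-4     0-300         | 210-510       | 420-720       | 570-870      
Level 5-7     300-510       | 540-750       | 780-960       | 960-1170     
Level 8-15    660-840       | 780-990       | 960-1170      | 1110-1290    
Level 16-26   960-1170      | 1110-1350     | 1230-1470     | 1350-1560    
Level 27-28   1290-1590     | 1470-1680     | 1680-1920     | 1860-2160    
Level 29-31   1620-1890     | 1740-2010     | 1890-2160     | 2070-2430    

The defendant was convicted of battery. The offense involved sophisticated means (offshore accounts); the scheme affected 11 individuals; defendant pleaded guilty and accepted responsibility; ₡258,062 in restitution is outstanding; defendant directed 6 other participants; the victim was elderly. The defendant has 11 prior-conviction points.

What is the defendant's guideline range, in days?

1680-1920 days

Base offense level for battery: 17.
S1 applies: 17 + 3 = 20.
S2 applies (level before this adjustment is 20 < 25, so +2): 20 + 2 = 22.
S3 applies: 22 + 2 = 24.
S4 applies (level before this adjustment is 24 ≥ 8, so +3): 24 + 3 = 27.
S5 applies: 27 + 1 = 28.
S6 applies: 28 − 1 = 27.
Final offense level: 27.
Criminal history: 11 prior points → Category Moderate (11-13).
Level 27 falls in the 27-28 band.
Grid: Level 27-28 × Category Moderate = 1680-1920 days.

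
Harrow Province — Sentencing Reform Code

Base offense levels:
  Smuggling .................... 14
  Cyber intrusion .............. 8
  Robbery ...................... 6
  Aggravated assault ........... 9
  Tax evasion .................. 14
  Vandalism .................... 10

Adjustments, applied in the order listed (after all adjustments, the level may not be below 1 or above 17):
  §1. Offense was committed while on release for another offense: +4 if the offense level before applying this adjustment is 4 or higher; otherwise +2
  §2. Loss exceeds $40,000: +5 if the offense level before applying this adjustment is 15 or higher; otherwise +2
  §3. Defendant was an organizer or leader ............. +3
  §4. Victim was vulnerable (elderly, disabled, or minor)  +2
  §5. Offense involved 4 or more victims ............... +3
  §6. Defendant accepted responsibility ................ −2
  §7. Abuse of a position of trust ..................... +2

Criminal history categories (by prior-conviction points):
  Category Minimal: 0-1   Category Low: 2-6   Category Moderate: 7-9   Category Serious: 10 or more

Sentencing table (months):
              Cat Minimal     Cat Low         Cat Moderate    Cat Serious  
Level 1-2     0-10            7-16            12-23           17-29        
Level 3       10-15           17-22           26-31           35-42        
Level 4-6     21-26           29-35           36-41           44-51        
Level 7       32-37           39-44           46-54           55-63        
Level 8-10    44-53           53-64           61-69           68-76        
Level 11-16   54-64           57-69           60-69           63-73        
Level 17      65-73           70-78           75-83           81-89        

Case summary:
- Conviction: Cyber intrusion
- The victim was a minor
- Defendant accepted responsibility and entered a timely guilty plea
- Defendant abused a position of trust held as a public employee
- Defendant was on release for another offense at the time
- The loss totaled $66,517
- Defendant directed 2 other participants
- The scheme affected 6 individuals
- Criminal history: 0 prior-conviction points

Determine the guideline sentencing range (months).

Base offense level for cyber intrusion: 8.
§1 applies (level before this adjustment is 8 ≥ 4, so +4): 8 + 4 = 12.
§2 applies (level before this adjustment is 12 < 15, so +2): 12 + 2 = 14.
§3 applies: 14 + 3 = 17.
§4 applies: 17 + 2 = 19.
§5 applies: 19 + 3 = 22.
§6 applies: 22 − 2 = 20.
§7 applies: 20 + 2 = 22.
Level 22 exceeds the maximum of 17; capped at 17.
Final offense level: 17.
Criminal history: 0 prior points → Category Minimal (0-1).
Level 17 falls in the 17 band.
Grid: Level 17 × Category Minimal = 65-73 months.

65-73 months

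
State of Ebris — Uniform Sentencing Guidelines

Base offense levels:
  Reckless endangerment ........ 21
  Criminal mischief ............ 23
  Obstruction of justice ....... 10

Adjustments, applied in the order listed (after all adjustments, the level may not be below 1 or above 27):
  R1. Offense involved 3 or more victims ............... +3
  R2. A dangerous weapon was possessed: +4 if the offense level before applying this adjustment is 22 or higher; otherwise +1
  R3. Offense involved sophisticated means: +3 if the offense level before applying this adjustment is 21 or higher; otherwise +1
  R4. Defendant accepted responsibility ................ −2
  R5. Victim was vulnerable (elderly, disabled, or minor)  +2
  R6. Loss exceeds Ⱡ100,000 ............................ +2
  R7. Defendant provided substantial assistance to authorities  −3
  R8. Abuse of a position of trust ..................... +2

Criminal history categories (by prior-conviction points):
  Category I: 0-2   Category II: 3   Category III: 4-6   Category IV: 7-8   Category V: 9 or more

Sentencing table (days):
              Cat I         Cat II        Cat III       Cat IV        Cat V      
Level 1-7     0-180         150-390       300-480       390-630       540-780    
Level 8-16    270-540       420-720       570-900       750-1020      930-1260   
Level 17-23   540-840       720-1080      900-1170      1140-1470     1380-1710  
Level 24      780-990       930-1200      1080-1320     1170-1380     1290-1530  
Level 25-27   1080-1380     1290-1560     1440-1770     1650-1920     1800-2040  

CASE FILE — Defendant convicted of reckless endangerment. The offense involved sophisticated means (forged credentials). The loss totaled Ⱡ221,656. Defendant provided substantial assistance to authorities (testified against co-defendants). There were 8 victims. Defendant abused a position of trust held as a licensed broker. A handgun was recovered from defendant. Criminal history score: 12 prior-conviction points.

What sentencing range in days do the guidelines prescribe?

Base offense level for reckless endangerment: 21.
R1 applies: 21 + 3 = 24.
R2 applies (level before this adjustment is 24 ≥ 22, so +4): 24 + 4 = 28.
R3 applies (level before this adjustment is 28 ≥ 21, so +3): 28 + 3 = 31.
R6 applies: 31 + 2 = 33.
R7 applies: 33 − 3 = 30.
R8 applies: 30 + 2 = 32.
Level 32 exceeds the maximum of 27; capped at 27.
Final offense level: 27.
Criminal history: 12 prior points → Category V (9+).
Level 27 falls in the 25-27 band.
Grid: Level 25-27 × Category V = 1800-2040 days.

1800-2040 days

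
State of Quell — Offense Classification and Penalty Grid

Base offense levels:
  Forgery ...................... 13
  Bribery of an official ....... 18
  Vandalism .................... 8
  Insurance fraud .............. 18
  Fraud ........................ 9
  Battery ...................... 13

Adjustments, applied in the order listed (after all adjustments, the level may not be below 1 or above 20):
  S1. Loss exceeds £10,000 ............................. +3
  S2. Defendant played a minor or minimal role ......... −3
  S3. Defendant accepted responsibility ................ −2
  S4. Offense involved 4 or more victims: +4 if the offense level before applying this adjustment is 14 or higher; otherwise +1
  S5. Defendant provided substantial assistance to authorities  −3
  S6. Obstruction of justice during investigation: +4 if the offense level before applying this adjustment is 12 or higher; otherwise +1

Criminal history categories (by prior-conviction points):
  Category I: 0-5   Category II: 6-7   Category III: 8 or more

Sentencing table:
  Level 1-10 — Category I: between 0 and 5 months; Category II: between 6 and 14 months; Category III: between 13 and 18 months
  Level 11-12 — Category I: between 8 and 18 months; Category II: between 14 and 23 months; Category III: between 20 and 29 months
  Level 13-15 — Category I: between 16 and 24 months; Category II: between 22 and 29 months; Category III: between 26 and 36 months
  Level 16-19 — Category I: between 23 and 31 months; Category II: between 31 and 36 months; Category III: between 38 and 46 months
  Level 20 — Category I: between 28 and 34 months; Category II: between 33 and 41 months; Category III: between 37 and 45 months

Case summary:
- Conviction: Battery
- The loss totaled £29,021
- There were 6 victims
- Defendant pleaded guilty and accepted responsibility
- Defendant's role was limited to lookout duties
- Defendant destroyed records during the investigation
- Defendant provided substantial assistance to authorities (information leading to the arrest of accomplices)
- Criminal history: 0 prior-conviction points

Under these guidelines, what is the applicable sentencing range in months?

0-5 months

Base offense level for battery: 13.
S1 applies: 13 + 3 = 16.
S2 applies: 16 − 3 = 13.
S3 applies: 13 − 2 = 11.
S4 applies (level before this adjustment is 11 < 14, so +1): 11 + 1 = 12.
S5 applies: 12 − 3 = 9.
S6 applies (level before this adjustment is 9 < 12, so +1): 9 + 1 = 10.
Final offense level: 10.
Criminal history: 0 prior points → Category I (0-5).
Level 10 falls in the 1-10 band.
Grid: Level 1-10 × Category I = 0-5 months.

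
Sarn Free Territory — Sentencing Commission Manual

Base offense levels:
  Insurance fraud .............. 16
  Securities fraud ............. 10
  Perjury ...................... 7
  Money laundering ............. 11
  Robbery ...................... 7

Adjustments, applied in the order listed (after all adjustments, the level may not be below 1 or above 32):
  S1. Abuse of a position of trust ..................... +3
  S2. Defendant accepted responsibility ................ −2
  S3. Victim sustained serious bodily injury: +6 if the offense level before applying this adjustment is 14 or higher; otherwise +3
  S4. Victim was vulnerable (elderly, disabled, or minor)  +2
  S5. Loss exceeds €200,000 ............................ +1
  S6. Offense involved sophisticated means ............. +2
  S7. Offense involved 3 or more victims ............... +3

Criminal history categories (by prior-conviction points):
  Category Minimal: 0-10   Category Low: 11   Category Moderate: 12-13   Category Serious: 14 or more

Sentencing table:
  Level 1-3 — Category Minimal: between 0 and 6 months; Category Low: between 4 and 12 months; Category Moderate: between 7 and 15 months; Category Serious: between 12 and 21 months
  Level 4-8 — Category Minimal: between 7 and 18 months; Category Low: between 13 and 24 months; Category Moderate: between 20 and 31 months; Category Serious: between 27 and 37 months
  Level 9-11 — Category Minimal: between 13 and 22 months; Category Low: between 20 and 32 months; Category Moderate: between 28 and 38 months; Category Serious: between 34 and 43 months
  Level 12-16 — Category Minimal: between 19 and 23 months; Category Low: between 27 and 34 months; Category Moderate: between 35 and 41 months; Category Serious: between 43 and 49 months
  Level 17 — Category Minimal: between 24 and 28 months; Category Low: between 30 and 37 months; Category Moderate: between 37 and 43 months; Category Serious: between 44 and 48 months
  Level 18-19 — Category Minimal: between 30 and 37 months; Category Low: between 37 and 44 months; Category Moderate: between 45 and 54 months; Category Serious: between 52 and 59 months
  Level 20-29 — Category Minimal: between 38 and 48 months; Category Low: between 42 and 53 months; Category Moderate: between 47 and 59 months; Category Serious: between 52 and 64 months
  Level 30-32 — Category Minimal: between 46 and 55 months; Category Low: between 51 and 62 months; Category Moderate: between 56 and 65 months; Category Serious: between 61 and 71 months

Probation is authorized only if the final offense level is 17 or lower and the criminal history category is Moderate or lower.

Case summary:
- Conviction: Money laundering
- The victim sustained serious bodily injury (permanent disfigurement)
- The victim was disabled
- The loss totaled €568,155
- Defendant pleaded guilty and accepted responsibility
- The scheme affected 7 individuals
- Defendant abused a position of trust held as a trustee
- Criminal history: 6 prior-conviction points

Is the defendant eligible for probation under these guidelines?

Base offense level for money laundering: 11.
S1 applies: 11 + 3 = 14.
S2 applies: 14 − 2 = 12.
S3 applies (level before this adjustment is 12 < 14, so +3): 12 + 3 = 15.
S4 applies: 15 + 2 = 17.
S5 applies: 17 + 1 = 18.
S6 does not apply.
S7 applies: 18 + 3 = 21.
Final offense level: 21.
Criminal history: 6 prior points → Category Minimal (0-10).
Level 21 falls in the 20-29 band.
Grid: Level 20-29 × Category Minimal = 38-48 months.
Probation check: level 21 > 17 and category Minimal ≤ Moderate → not eligible.

No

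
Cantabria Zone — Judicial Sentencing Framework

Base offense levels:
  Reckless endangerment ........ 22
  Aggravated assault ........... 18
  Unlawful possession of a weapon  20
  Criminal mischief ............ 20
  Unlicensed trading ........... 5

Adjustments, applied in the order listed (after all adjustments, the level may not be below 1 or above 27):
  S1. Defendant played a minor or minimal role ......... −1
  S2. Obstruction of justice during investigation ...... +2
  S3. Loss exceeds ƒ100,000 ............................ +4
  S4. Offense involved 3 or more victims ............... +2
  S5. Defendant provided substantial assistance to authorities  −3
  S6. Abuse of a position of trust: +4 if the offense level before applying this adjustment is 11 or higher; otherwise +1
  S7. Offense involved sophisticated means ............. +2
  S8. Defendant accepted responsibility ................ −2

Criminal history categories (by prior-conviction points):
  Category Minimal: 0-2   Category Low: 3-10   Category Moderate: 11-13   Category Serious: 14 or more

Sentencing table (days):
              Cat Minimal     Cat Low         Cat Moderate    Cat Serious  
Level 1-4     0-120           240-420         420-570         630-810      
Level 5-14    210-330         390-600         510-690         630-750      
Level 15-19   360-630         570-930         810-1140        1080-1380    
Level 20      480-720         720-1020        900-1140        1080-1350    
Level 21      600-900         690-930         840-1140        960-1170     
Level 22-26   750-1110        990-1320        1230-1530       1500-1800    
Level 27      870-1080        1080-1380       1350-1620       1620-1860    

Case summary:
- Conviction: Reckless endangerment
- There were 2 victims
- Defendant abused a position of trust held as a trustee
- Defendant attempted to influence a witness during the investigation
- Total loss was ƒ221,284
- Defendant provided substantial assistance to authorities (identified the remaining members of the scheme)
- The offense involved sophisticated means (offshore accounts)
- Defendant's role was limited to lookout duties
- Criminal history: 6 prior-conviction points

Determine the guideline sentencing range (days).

1080-1380 days

Base offense level for reckless endangerment: 22.
S1 applies: 22 − 1 = 21.
S2 applies: 21 + 2 = 23.
S3 applies: 23 + 4 = 27.
S5 applies: 27 − 3 = 24.
S6 applies (level before this adjustment is 24 ≥ 11, so +4): 24 + 4 = 28.
S7 applies: 28 + 2 = 30.
S8 does not apply.
Level 30 exceeds the maximum of 27; capped at 27.
Final offense level: 27.
Criminal history: 6 prior points → Category Low (3-10).
Level 27 falls in the 27 band.
Grid: Level 27 × Category Low = 1080-1380 days.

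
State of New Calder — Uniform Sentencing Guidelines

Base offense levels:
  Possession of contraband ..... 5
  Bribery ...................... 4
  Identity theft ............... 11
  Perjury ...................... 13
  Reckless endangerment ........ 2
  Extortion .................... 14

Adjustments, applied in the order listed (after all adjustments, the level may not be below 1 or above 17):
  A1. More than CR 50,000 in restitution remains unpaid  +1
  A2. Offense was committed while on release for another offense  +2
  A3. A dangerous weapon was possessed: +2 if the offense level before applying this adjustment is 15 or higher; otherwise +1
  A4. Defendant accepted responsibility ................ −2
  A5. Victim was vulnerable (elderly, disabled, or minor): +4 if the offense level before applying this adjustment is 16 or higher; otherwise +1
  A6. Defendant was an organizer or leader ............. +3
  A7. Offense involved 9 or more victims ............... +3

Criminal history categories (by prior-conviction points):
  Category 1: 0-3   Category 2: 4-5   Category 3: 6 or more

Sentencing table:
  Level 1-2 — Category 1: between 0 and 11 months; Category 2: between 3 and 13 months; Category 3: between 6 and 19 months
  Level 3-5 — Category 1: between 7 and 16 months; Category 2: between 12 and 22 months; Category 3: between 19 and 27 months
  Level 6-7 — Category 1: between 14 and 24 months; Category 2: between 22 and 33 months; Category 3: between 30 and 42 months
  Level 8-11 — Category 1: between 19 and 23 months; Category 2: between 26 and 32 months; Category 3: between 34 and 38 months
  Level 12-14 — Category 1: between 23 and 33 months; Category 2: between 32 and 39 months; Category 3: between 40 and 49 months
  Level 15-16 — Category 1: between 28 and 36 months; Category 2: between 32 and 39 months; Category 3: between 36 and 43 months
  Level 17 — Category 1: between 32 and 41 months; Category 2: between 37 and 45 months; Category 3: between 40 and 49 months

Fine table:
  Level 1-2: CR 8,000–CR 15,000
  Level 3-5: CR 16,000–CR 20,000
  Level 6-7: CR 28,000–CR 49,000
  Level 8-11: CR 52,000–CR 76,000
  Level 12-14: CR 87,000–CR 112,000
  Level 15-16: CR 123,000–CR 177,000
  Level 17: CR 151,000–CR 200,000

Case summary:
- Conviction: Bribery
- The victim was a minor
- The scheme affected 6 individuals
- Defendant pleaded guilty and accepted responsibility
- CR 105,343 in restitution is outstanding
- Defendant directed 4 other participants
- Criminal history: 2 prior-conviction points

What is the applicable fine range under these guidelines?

CR 28,000–CR 49,000

Base offense level for bribery: 4.
A1 applies: 4 + 1 = 5.
A2 does not apply.
A4 applies: 5 − 2 = 3.
A5 applies (level before this adjustment is 3 < 16, so +1): 3 + 1 = 4.
A6 applies: 4 + 3 = 7.
Final offense level: 7.
Level 7 falls in the 6-7 band.
Fine table: Level 6-7 → CR 28,000–CR 49,000.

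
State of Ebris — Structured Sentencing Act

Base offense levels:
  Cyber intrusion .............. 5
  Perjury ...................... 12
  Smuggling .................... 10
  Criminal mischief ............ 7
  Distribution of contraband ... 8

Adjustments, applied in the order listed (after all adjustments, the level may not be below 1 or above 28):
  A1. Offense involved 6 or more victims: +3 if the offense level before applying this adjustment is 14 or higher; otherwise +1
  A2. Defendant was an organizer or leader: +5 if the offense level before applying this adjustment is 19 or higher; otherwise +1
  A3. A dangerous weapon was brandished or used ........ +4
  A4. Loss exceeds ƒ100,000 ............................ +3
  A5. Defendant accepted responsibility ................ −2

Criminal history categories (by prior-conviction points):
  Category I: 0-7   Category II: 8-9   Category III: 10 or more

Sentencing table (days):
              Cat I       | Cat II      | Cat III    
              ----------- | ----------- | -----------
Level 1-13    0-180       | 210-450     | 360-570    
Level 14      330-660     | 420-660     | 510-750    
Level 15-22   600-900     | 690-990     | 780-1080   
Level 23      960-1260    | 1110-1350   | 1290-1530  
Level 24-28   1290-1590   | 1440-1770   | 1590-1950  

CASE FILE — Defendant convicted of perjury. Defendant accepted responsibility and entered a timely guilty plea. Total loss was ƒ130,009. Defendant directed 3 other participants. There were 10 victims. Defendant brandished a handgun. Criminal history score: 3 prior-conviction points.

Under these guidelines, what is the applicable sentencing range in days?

600-900 days

Base offense level for perjury: 12.
A1 applies (level before this adjustment is 12 < 14, so +1): 12 + 1 = 13.
A2 applies (level before this adjustment is 13 < 19, so +1): 13 + 1 = 14.
A3 applies: 14 + 4 = 18.
A4 applies: 18 + 3 = 21.
A5 applies: 21 − 2 = 19.
Final offense level: 19.
Criminal history: 3 prior points → Category I (0-7).
Level 19 falls in the 15-22 band.
Grid: Level 15-22 × Category I = 600-900 days.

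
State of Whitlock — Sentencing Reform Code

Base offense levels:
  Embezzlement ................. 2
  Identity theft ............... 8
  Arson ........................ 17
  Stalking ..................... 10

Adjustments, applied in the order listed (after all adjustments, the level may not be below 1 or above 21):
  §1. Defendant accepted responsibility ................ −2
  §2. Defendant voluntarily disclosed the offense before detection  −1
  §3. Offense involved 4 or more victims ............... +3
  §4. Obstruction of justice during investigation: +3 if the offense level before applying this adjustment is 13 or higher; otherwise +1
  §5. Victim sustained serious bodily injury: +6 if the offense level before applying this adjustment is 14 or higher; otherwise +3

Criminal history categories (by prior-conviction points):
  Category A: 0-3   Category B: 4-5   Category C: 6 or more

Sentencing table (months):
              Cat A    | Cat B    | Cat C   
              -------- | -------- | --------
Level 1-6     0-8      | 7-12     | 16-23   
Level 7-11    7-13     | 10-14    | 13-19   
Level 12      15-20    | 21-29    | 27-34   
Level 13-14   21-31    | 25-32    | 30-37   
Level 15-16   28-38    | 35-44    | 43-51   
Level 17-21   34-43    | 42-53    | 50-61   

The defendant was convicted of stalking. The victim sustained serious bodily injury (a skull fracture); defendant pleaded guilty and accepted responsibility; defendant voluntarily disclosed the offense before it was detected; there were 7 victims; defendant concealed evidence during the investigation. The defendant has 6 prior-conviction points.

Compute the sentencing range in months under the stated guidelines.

30-37 months

Base offense level for stalking: 10.
§1 applies: 10 − 2 = 8.
§2 applies: 8 − 1 = 7.
§3 applies: 7 + 3 = 10.
§4 applies (level before this adjustment is 10 < 13, so +1): 10 + 1 = 11.
§5 applies (level before this adjustment is 11 < 14, so +3): 11 + 3 = 14.
Final offense level: 14.
Criminal history: 6 prior points → Category C (6+).
Level 14 falls in the 13-14 band.
Grid: Level 13-14 × Category C = 30-37 months.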